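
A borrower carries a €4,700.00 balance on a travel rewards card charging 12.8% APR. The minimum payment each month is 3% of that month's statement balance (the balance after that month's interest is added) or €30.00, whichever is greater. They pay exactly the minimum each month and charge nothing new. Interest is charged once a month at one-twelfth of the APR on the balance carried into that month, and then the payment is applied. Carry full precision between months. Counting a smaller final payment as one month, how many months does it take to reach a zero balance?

Monthly rate r = 12.8%/12 = 1.06667% = 0.0106667.
While 3% of the post-interest balance exceeds €30.00, each month B ← (B·(1+r))·(1 − 0.03), i.e. B shrinks by the factor (1+r)·0.97 = 0.98035.
This holds for months 1–79. Entering month 80 the balance is €979.70; 3% of the post-interest balance is now below €30.00, so the flat €30.00 minimum applies from here.
From month 80 a fixed €30.00 at rate r clears €979.70 in 41 more payments. Total: 79 + 41 = 120 months.

120 months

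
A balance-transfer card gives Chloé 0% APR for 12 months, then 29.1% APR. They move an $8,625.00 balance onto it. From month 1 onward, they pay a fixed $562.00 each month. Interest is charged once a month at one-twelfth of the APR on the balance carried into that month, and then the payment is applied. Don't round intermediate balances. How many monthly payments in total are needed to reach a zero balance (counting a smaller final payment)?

16 months

Promo months 1–12 at r₀ = 0%/12 = 0; months 13+ at r₁ = 29.1%/12 = 0.02425.
After month 12 (no interest yet): B = $8,625.00 − 12·$562.00 = $1,881.00.
Then at r₁ with $562.00/mo: n₂ = −ln(1 − r₁·B/P)/ln(1+r₁) ≈ 3.53 → 4 more payments.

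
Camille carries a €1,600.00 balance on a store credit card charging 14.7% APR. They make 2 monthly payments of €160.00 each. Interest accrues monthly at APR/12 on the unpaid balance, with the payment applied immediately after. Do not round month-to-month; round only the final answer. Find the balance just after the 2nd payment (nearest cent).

€1,317.48

Monthly rate r = 14.7%/12 = 1.225% = 0.01225.
Each month: B ← B·(1+r) − €160.00.
Month 1: interest €19.60; balance after payment €1,459.60.
Month 2: interest €17.88; balance after payment €1,317.48.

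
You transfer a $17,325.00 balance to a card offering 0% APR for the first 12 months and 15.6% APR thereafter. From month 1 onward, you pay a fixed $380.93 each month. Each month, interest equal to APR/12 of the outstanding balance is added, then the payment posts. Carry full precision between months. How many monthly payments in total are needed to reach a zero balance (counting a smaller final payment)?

Promo months 1–12 at r₀ = 0%/12 = 0; months 13+ at r₁ = 15.6%/12 = 0.013.
After month 12 (no interest yet): B = $17,325.00 − 12·$380.93 = $12,753.84.
Then at r₁ with $380.93/mo: n₂ = −ln(1 − r₁·B/P)/ln(1+r₁) ≈ 44.24 → 45 more payments.

57 months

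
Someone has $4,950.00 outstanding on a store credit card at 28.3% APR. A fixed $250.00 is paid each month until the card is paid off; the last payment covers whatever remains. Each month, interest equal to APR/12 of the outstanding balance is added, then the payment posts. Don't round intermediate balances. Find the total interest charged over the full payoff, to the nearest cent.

$1,797.69

Monthly rate r = 28.3%/12 = 2.35833% = 0.0235833.
Payoff takes n = ⌈−ln(1 − rB₀/P)/ln(1+r)⌉ = ⌈26.991⌉ = 27 payments; the last is $247.69.
Total paid = 26·$250.00 + $247.69 = $6,747.69.
Total interest = total paid − principal = $6,747.69 − $4,950.00 = $1,797.69.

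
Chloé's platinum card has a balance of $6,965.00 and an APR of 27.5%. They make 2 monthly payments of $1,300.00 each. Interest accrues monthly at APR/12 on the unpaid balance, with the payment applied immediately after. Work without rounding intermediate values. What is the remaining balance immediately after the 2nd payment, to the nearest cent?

Monthly rate r = 27.5%/12 = 2.29167% = 0.0229167.
Each month: B ← B·(1+r) − $1,300.00.
Month 1: interest $159.61; balance after payment $5,824.61.
Month 2: interest $133.48; balance after payment $4,658.10.

$4,658.10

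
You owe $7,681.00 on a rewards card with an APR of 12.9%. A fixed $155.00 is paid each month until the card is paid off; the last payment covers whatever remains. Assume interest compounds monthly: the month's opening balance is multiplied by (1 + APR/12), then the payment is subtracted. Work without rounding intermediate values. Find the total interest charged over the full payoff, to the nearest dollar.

$3,348

Monthly rate r = 12.9%/12 = 1.075% = 0.01075.
Payoff takes n = ⌈−ln(1 − rB₀/P)/ln(1+r)⌉ = ⌈71.153⌉ = 72 payments; the last is $23.85.
Total paid = 71·$155.00 + $23.85 = $11,028.85.
Total interest = total paid − principal = $11,028.85 − $7,681.00 = $3,347.85.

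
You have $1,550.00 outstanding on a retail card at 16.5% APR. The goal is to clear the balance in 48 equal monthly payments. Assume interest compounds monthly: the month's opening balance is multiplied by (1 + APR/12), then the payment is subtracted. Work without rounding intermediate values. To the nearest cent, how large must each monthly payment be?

Monthly rate r = 16.5%/12 = 1.375% = 0.01375.
Level-payment amortization: P = B₀·r / (1 − (1+r)^(−n)) = 1550.00·0.01375 / (1 − 1.01375^(−48)).
Denominator 1 − (1+r)^(−48) = 0.480819499.
P = 21.3125 / 0.480819499 ≈ 44.33.

$44.33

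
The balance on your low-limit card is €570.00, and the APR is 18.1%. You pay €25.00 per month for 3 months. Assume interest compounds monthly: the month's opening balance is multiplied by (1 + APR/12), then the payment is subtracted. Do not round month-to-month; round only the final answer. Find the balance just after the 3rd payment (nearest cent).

€520.05

Monthly rate r = 18.1%/12 = 1.50833% = 0.0150833.
Each month: B ← B·(1+r) − €25.00.
Month 1: interest €8.60; balance after payment €553.60.
Month 2: interest €8.35; balance after payment €536.95.
Month 3: interest €8.10; balance after payment €520.05.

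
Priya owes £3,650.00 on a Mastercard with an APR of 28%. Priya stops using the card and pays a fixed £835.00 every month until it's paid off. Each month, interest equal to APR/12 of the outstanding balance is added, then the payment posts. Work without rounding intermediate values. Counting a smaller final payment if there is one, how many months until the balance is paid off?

Monthly rate r = 28%/12 = 2.33333% = 0.0233333.
Recurrence: B ← B·(1+r) − £835.00.
Month 1: interest £85.17; balance after payment £2,900.17.
Month 2: interest £67.67; balance after payment £2,132.84.
Month 3: interest £49.77; balance after payment £1,347.60.
Month 4: interest £31.44; balance after payment £544.05.
Month 5: interest £12.69; balance after payment £0.00.

5 months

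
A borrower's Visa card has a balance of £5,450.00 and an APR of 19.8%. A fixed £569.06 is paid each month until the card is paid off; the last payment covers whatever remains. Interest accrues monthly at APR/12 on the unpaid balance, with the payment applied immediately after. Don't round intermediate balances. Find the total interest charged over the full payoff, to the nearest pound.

Monthly rate r = 19.8%/12 = 1.65% = 0.0165.
Payoff takes n = ⌈−ln(1 − rB₀/P)/ln(1+r)⌉ = ⌈10.510⌉ = 11 payments; the last is £291.51.
Total paid = 10·£569.06 + £291.51 = £5,982.11.
Total interest = total paid − principal = £5,982.11 − £5,450.00 = £532.11.

£532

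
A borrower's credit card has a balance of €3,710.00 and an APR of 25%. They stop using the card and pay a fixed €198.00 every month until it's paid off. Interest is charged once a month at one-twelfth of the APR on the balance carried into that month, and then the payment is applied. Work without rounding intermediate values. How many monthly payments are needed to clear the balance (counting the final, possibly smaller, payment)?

25 payments

Monthly rate r = 25%/12 = 2.08333% = 0.0208333.
Recurrence: B ← B·(1+r) − €198.00.
Month 1: interest €77.29; balance after payment €3,589.29.
Month 2: interest €74.78; balance after payment €3,466.07.
Closed form: n = −ln(1 − rB₀/P)/ln(1+r) = −ln(0.60964)/ln(1.02083) ≈ 24.001, so the balance reaches zero during payment 25.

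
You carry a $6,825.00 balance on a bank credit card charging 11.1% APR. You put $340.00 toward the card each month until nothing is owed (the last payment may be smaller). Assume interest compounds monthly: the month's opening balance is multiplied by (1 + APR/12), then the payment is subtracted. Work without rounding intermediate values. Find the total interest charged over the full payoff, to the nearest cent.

Monthly rate r = 11.1%/12 = 0.925% = 0.00925.
Payoff takes n = ⌈−ln(1 − rB₀/P)/ln(1+r)⌉ = ⌈22.308⌉ = 23 payments; the last is $105.11.
Total paid = 22·$340.00 + $105.11 = $7,585.11.
Total interest = total paid − principal = $7,585.11 − $6,825.00 = $760.11.

$760.11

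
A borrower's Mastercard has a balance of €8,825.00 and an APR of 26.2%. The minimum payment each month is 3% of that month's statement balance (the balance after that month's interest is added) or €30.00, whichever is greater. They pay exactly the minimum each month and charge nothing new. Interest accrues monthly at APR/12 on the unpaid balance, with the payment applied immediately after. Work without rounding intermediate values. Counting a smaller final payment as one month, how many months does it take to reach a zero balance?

306 months

Monthly rate r = 26.2%/12 = 2.18333% = 0.0218333.
While 3% of the post-interest balance exceeds €30.00, each month B ← (B·(1+r))·(1 − 0.03), i.e. B shrinks by the factor (1+r)·0.97 = 0.99118.
This holds for months 1–249. Entering month 250 the balance is €971.66; 3% of the post-interest balance is now below €30.00, so the flat €30.00 minimum applies from here.
From month 250 a fixed €30.00 at rate r clears €971.66 in 57 more payments. Total: 249 + 57 = 306 months.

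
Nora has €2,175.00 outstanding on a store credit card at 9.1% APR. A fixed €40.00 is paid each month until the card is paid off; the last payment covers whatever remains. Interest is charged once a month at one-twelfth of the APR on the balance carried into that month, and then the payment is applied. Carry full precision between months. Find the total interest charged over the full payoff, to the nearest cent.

Monthly rate r = 9.1%/12 = 0.758333% = 0.00758333.
Payoff takes n = ⌈−ln(1 − rB₀/P)/ln(1+r)⌉ = ⌈70.368⌉ = 71 payments; the last is €14.77.
Total paid = 70·€40.00 + €14.77 = €2,814.77.
Total interest = total paid − principal = €2,814.77 − €2,175.00 = €639.77.

€639.77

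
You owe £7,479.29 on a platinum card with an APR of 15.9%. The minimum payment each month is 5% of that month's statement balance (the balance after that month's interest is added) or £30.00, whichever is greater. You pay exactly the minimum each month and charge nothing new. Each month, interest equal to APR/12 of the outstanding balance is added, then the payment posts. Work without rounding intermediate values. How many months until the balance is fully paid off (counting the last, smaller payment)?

Monthly rate r = 15.9%/12 = 1.325% = 0.01325.
While 5% of the post-interest balance exceeds £30.00, each month B ← (B·(1+r))·(1 − 0.05), i.e. B shrinks by the factor (1+r)·0.95 = 0.96259.
This holds for months 1–67. Entering month 68 the balance is £581.24; 5% of the post-interest balance is now below £30.00, so the flat £30.00 minimum applies from here.
From month 68 a fixed £30.00 at rate r clears £581.24 in 23 more payments. Total: 67 + 23 = 90 months.

90 months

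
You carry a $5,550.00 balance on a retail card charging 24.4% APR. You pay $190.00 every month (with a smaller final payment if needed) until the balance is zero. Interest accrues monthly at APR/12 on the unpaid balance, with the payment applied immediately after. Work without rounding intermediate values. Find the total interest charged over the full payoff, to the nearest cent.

Monthly rate r = 24.4%/12 = 2.03333% = 0.0203333.
Payoff takes n = ⌈−ln(1 − rB₀/P)/ln(1+r)⌉ = ⌈44.774⌉ = 45 payments; the last is $147.39.
Total paid = 44·$190.00 + $147.39 = $8,507.39.
Total interest = total paid − principal = $8,507.39 − $5,550.00 = $2,957.39.

$2,957.39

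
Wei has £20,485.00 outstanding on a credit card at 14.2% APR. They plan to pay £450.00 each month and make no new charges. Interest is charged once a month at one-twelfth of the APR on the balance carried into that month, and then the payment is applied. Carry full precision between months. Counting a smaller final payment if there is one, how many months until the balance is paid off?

66 payments

Monthly rate r = 14.2%/12 = 1.18333% = 0.0118333.
Recurrence: B ← B·(1+r) − £450.00.
Month 1: interest £242.41; balance after payment £20,277.41.
Month 2: interest £239.95; balance after payment £20,067.36.
Closed form: n = −ln(1 − rB₀/P)/ln(1+r) = −ln(0.46132)/ln(1.01183) ≈ 65.766, so the balance reaches zero during payment 66.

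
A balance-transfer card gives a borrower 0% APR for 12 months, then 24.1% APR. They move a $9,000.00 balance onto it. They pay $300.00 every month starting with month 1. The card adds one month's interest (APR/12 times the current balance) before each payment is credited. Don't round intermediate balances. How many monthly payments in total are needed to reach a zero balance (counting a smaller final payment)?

Promo months 1–12 at r₀ = 0%/12 = 0; months 13+ at r₁ = 24.1%/12 = 0.0200833.
After month 12 (no interest yet): B = $9,000.00 − 12·$300.00 = $5,400.00.
Then at r₁ with $300.00/mo: n₂ = −ln(1 − r₁·B/P)/ln(1+r₁) ≈ 22.56 → 23 more payments.

35 months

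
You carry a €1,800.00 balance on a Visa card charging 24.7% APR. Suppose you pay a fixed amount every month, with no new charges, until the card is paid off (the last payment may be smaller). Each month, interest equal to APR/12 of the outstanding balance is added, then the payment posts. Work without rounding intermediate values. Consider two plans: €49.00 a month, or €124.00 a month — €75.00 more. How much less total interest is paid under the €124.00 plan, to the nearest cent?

Monthly rate r = 24.7%/12 = 2.05833% = 0.0205833.
At €49.00/mo: n = ⌈−ln(1 − rB₀/P)/ln(1+r)⌉ = 70 payments (last €12.74); total interest = total paid − €1,800.00 = €1,593.74.
At €124.00/mo: 18 payments (last €52.55); total interest €360.55.
Interest saved = €1,593.74 − €360.55 = €1,233.19.

€1,233.19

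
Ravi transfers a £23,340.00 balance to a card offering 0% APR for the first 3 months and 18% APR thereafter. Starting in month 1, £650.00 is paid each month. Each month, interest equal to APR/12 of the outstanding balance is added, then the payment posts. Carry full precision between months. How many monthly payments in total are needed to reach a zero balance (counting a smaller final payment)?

49 months

Promo months 1–3 at r₀ = 0%/12 = 0; months 4+ at r₁ = 18%/12 = 0.015.
After month 3 (no interest yet): B = £23,340.00 − 3·£650.00 = £21,390.00.
Then at r₁ with £650.00/mo: n₂ = −ln(1 − r₁·B/P)/ln(1+r₁) ≈ 45.70 → 46 more payments.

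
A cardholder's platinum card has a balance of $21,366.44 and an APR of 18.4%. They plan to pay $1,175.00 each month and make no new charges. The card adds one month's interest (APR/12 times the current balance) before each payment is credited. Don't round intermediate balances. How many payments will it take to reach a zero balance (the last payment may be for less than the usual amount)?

22 months

Monthly rate r = 18.4%/12 = 1.53333% = 0.0153333.
Recurrence: B ← B·(1+r) − $1,175.00.
Month 1: interest $327.62; balance after payment $20,519.06.
Month 2: interest $314.63; balance after payment $19,658.68.
Closed form: n = −ln(1 − rB₀/P)/ln(1+r) = −ln(0.72118)/ln(1.01533) ≈ 21.481, so the balance reaches zero during payment 22.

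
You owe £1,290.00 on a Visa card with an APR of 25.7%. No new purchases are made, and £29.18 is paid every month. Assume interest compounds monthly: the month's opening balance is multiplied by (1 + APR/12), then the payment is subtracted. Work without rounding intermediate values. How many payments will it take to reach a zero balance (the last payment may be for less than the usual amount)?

Monthly rate r = 25.7%/12 = 2.14167% = 0.0214167.
Recurrence: B ← B·(1+r) − £29.18.
Month 1: interest £27.63; balance after payment £1,288.45.
Month 2: interest £27.59; balance after payment £1,286.86.
Closed form: n = −ln(1 − rB₀/P)/ln(1+r) = −ln(0.053204)/ln(1.02142) ≈ 138.440, so the balance reaches zero during payment 139.

139 payments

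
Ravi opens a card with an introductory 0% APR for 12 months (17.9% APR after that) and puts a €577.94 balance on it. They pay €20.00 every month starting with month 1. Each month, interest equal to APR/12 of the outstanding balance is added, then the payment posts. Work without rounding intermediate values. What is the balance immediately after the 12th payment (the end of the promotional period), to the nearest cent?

Promo months 1–12 at r₀ = 0%/12 = 0; months 13+ at r₁ = 17.9%/12 = 0.0149167.
After month 12 (no interest yet): B = €577.94 − 12·€20.00 = €337.94.

€337.94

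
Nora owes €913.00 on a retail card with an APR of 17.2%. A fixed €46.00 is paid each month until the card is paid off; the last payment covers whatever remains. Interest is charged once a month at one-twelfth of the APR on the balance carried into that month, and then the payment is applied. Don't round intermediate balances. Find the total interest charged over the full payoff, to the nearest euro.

€169

Monthly rate r = 17.2%/12 = 1.43333% = 0.0143333.
Payoff takes n = ⌈−ln(1 − rB₀/P)/ln(1+r)⌉ = ⌈23.522⌉ = 24 payments; the last is €24.09.
Total paid = 23·€46.00 + €24.09 = €1,082.09.
Total interest = total paid − principal = €1,082.09 − €913.00 = €169.09.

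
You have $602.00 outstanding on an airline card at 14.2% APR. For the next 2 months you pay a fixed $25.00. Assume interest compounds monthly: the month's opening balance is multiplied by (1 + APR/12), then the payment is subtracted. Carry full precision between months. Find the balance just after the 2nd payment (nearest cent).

Monthly rate r = 14.2%/12 = 1.18333% = 0.0118333.
Each month: B ← B·(1+r) − $25.00.
Month 1: interest $7.12; balance after payment $584.12.
Month 2: interest $6.91; balance after payment $566.04.

$566.04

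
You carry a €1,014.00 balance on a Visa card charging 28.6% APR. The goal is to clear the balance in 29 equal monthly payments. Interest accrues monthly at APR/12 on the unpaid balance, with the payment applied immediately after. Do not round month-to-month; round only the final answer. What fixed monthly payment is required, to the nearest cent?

€48.83

Monthly rate r = 28.6%/12 = 2.38333% = 0.0238333.
Level-payment amortization: P = B₀·r / (1 − (1+r)^(−n)) = 1014.00·0.0238333 / (1 − 1.02383^(−29)).
Denominator 1 − (1+r)^(−29) = 0.494930298.
P = 24.167 / 0.494930298 ≈ 48.83.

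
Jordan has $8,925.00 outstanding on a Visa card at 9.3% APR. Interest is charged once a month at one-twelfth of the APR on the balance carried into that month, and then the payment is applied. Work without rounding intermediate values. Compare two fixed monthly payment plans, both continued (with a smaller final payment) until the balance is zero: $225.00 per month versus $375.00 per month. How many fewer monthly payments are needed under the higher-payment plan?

Monthly rate r = 9.3%/12 = 0.775% = 0.00775.
At $225.00/mo: n = ⌈−ln(1 − rB₀/P)/ln(1+r)⌉ = 48 payments (last $130.81); total interest = total paid − $8,925.00 = $1,780.81.
At $375.00/mo: 27 payments (last $154.30); total interest $979.30.
Payments saved = 48 − 27 = 21.

21 fewer payments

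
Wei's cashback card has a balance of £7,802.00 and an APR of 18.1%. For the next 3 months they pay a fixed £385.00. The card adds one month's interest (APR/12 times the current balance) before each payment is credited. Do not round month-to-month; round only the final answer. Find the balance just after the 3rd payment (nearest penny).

£6,987.88

Monthly rate r = 18.1%/12 = 1.50833% = 0.0150833.
Each month: B ← B·(1+r) − £385.00.
Month 1: interest £117.68; balance after payment £7,534.68.
Month 2: interest £113.65; balance after payment £7,263.33.
Month 3: interest £109.56; balance after payment £6,987.88.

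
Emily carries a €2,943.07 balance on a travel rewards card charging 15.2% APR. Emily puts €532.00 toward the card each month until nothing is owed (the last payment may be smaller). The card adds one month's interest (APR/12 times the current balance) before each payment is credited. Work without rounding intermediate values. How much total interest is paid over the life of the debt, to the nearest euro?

Monthly rate r = 15.2%/12 = 1.26667% = 0.0126667.
Payoff takes n = ⌈−ln(1 − rB₀/P)/ln(1+r)⌉ = ⌈5.772⌉ = 6 payments; the last is €411.14.
Total paid = 5·€532.00 + €411.14 = €3,071.14.
Total interest = total paid − principal = €3,071.14 − €2,943.07 = €128.07.

€128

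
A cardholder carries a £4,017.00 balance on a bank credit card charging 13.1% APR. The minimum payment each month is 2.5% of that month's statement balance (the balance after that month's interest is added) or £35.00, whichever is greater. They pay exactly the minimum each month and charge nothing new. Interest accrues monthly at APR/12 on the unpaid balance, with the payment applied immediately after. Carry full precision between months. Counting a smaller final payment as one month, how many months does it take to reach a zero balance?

126 months

Monthly rate r = 13.1%/12 = 1.09167% = 0.0109167.
While 2.5% of the post-interest balance exceeds £35.00, each month B ← (B·(1+r))·(1 − 0.025), i.e. B shrinks by the factor (1+r)·0.975 = 0.98564.
This holds for months 1–74. Entering month 75 the balance is £1,377.78; 2.5% of the post-interest balance is now below £35.00, so the flat £35.00 minimum applies from here.
From month 75 a fixed £35.00 at rate r clears £1,377.78 in 52 more payments. Total: 74 + 52 = 126 months.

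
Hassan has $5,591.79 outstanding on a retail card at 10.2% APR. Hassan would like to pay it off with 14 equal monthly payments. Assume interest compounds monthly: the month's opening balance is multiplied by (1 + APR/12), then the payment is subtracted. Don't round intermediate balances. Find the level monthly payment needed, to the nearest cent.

Monthly rate r = 10.2%/12 = 0.85% = 0.0085.
Level-payment amortization: P = B₀·r / (1 − (1+r)^(−n)) = 5591.79·0.0085 / (1 − 1.0085^(−14)).
Denominator 1 − (1+r)^(−14) = 0.111745606.
P = 47.5302 / 0.111745606 ≈ 425.34.

$425.34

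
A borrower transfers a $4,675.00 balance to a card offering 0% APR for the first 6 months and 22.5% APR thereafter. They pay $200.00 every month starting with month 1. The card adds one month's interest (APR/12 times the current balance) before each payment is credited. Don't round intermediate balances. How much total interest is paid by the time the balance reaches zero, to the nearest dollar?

Promo months 1–6 at r₀ = 0%/12 = 0; months 7+ at r₁ = 22.5%/12 = 0.01875.
After month 6 (no interest yet): B = $4,675.00 − 6·$200.00 = $3,475.00.
Then at r₁ with $200.00/mo: n₂ = −ln(1 − r₁·B/P)/ln(1+r₁) ≈ 21.22 → 22 more payments.
Total paid = 27·$200.00 + $44.42 = $5,444.42; interest = $5,444.42 − $4,675.00 = $769.42.

$769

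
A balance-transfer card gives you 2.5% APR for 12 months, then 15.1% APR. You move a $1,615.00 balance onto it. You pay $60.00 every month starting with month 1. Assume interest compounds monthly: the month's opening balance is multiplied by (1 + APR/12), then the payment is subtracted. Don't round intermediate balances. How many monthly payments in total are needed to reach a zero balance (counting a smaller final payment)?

Promo months 1–12 at r₀ = 2.5%/12 = 0.00208333; months 13+ at r₁ = 15.1%/12 = 0.0125833.
After month 12: iterate B ← B·(1+r₀) − $60.00 for 12 months → $927.53.
Then at r₁ with $60.00/mo: n₂ = −ln(1 − r₁·B/P)/ln(1+r₁) ≈ 17.30 → 18 more payments.

30 payments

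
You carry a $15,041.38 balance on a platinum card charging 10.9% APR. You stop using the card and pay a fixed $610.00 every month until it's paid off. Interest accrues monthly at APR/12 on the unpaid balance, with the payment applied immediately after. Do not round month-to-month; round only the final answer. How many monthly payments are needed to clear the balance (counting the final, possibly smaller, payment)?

Monthly rate r = 10.9%/12 = 0.908333% = 0.00908333.
Recurrence: B ← B·(1+r) − $610.00.
Month 1: interest $136.63; balance after payment $14,568.01.
Month 2: interest $132.33; balance after payment $14,090.33.
Closed form: n = −ln(1 − rB₀/P)/ln(1+r) = −ln(0.77602)/ln(1.00908) ≈ 28.043, so the balance reaches zero during payment 29.

29 payments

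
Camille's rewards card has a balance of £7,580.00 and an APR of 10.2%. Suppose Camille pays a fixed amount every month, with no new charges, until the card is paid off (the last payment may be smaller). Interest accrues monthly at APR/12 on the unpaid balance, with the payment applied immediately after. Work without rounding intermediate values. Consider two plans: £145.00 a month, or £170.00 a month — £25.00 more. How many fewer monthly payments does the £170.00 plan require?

Monthly rate r = 10.2%/12 = 0.85% = 0.0085.
At £145.00/mo: n = ⌈−ln(1 − rB₀/P)/ln(1+r)⌉ = 70 payments (last £61.58); total interest = total paid − £7,580.00 = £2,486.58.
At £170.00/mo: 57 payments (last £49.07); total interest £1,989.07.
Payments saved = 70 − 57 = 13.

13 fewer payments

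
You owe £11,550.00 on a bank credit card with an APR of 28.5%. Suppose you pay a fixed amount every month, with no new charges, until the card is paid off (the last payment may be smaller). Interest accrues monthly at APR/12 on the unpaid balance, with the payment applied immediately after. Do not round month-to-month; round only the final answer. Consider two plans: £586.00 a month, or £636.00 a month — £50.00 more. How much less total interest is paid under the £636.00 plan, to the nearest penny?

£468.22

Monthly rate r = 28.5%/12 = 2.375% = 0.02375.
At £586.00/mo: n = ⌈−ln(1 − rB₀/P)/ln(1+r)⌉ = 27 payments (last £525.85); total interest = total paid − £11,550.00 = £4,211.85.
At £636.00/mo: 25 payments (last £29.63); total interest £3,743.63.
Interest saved = £4,211.85 − £3,743.63 = £468.22.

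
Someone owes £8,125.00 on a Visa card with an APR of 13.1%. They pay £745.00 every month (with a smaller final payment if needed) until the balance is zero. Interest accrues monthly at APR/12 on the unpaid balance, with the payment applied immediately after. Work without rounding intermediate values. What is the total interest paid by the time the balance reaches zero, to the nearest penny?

£573.87

Monthly rate r = 13.1%/12 = 1.09167% = 0.0109167.
Payoff takes n = ⌈−ln(1 − rB₀/P)/ln(1+r)⌉ = ⌈11.675⌉ = 12 payments; the last is £503.87.
Total paid = 11·£745.00 + £503.87 = £8,698.87.
Total interest = total paid − principal = £8,698.87 − £8,125.00 = £573.87.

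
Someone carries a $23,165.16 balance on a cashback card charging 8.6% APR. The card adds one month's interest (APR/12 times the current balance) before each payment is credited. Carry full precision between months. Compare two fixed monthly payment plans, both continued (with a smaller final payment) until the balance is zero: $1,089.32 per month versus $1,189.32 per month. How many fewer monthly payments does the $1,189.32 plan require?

2 fewer payments

Monthly rate r = 8.6%/12 = 0.716667% = 0.00716667.
At $1,089.32/mo: n = ⌈−ln(1 − rB₀/P)/ln(1+r)⌉ = 24 payments (last $169.22); total interest = total paid − $23,165.16 = $2,058.42.
At $1,189.32/mo: 22 payments (last $63.97); total interest $1,874.53.
Payments saved = 24 − 22 = 2.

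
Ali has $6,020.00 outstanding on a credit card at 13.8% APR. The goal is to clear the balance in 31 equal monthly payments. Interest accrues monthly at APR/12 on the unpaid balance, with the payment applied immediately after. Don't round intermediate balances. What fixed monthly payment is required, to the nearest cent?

$231.96

Monthly rate r = 13.8%/12 = 1.15% = 0.0115.
Level-payment amortization: P = B₀·r / (1 − (1+r)^(−n)) = 6020.00·0.0115 / (1 − 1.0115^(−31)).
Denominator 1 − (1+r)^(−31) = 0.298451824.
P = 69.23 / 0.298451824 ≈ 231.96.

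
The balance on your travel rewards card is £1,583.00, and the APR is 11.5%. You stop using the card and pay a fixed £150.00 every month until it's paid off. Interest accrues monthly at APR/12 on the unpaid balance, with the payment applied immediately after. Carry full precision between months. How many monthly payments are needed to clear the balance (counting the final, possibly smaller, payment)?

12 payments

Monthly rate r = 11.5%/12 = 0.958333% = 0.00958333.
Recurrence: B ← B·(1+r) − £150.00.
Month 1: interest £15.17; balance after payment £1,448.17.
Month 2: interest £13.88; balance after payment £1,312.05.
Closed form: n = −ln(1 − rB₀/P)/ln(1+r) = −ln(0.89886)/ln(1.00958) ≈ 11.179, so the balance reaches zero during payment 12.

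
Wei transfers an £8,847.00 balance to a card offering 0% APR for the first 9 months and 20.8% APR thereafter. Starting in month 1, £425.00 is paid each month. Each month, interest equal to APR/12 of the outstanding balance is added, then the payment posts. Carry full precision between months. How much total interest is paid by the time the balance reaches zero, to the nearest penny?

Promo months 1–9 at r₀ = 0%/12 = 0; months 10+ at r₁ = 20.8%/12 = 0.0173333.
After month 9 (no interest yet): B = £8,847.00 − 9·£425.00 = £5,022.00.
Then at r₁ with £425.00/mo: n₂ = −ln(1 − r₁·B/P)/ln(1+r₁) ≈ 13.34 → 14 more payments.
Total paid = 22·£425.00 + £143.83 = £9,493.83; interest = £9,493.83 − £8,847.00 = £646.83.

£646.83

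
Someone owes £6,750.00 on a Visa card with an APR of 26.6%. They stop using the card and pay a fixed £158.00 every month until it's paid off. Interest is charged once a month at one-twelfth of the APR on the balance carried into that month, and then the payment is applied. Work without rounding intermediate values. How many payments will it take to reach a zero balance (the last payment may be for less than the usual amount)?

134 months

Monthly rate r = 26.6%/12 = 2.21667% = 0.0221667.
Recurrence: B ← B·(1+r) − £158.00.
Month 1: interest £149.62; balance after payment £6,741.62.
Month 2: interest £149.44; balance after payment £6,733.06.
Closed form: n = −ln(1 − rB₀/P)/ln(1+r) = −ln(0.053006)/ln(1.02217) ≈ 133.975, so the balance reaches zero during payment 134.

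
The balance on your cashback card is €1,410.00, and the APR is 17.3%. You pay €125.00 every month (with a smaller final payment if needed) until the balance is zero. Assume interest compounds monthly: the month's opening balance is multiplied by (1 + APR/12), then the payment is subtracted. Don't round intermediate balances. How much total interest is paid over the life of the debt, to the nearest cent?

Monthly rate r = 17.3%/12 = 1.44167% = 0.0144167.
Payoff takes n = ⌈−ln(1 − rB₀/P)/ln(1+r)⌉ = ⌈12.399⌉ = 13 payments; the last is €50.10.
Total paid = 12·€125.00 + €50.10 = €1,550.10.
Total interest = total paid − principal = €1,550.10 − €1,410.00 = €140.10.

€140.10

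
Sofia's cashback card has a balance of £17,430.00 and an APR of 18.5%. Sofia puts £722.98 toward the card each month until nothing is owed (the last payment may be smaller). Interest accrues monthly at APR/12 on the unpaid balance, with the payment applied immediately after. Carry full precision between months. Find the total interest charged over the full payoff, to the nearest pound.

£4,531

Monthly rate r = 18.5%/12 = 1.54167% = 0.0154167.
Payoff takes n = ⌈−ln(1 − rB₀/P)/ln(1+r)⌉ = ⌈30.374⌉ = 31 payments; the last is £271.80.
Total paid = 30·£722.98 + £271.80 = £21,961.20.
Total interest = total paid − principal = £21,961.20 − £17,430.00 = £4,531.20.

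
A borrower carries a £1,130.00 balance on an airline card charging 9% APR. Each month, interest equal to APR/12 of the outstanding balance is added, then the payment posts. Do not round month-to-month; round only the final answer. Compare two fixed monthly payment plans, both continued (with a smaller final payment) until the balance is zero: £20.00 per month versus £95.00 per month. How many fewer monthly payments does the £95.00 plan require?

Monthly rate r = 9%/12 = 0.75% = 0.0075.
At £20.00/mo: n = ⌈−ln(1 − rB₀/P)/ln(1+r)⌉ = 74 payments (last £15.42); total interest = total paid − £1,130.00 = £345.42.
At £95.00/mo: 13 payments (last £48.14); total interest £58.14.
Payments saved = 74 − 13 = 61.

61 fewer payments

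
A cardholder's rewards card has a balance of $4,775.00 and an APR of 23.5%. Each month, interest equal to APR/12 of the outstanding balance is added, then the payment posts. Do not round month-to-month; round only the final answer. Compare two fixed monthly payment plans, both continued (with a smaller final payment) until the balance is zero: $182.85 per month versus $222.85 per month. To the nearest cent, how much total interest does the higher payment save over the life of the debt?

Monthly rate r = 23.5%/12 = 1.95833% = 0.0195833.
At $182.85/mo: n = ⌈−ln(1 − rB₀/P)/ln(1+r)⌉ = 37 payments (last $170.16); total interest = total paid − $4,775.00 = $1,977.76.
At $222.85/mo: 29 payments (last $11.88); total interest $1,476.68.
Interest saved = $1,977.76 − $1,476.68 = $501.08.

$501.08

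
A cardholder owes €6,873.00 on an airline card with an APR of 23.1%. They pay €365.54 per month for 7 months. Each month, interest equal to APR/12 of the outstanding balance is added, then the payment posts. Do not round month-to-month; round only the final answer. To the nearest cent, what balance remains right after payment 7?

Monthly rate r = 23.1%/12 = 1.925% = 0.01925.
Each month: B ← B·(1+r) − €365.54.
Month 1: interest €132.31; balance after payment €6,639.77.
Month 2: interest €127.82; balance after payment €6,402.04.
Month 3: interest €123.24; balance after payment €6,159.74.
Month 4: interest €118.57; balance after payment €5,912.78.
Month 5: interest €113.82; balance after payment €5,661.06.
Month 6: interest €108.98; balance after payment €5,404.49.
Month 7: interest €104.04; balance after payment €5,142.99.

€5,142.99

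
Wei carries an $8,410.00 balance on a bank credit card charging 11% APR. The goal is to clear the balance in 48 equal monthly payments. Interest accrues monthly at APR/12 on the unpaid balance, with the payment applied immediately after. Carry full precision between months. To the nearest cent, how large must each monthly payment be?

Monthly rate r = 11%/12 = 0.916667% = 0.00916667.
Level-payment amortization: P = B₀·r / (1 − (1+r)^(−n)) = 8410.00·0.00916667 / (1 − 1.00917^(−48)).
Denominator 1 − (1+r)^(−48) = 0.35467136.
P = 77.0917 / 0.35467136 ≈ 217.36.

$217.36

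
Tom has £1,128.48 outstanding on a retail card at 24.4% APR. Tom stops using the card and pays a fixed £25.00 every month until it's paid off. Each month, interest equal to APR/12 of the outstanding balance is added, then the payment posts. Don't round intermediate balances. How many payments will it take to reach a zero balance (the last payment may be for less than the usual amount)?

125 payments

Monthly rate r = 24.4%/12 = 2.03333% = 0.0203333.
Recurrence: B ← B·(1+r) − £25.00.
Month 1: interest £22.95; balance after payment £1,126.43.
Month 2: interest £22.90; balance after payment £1,124.33.
Closed form: n = −ln(1 − rB₀/P)/ln(1+r) = −ln(0.08217)/ln(1.02033) ≈ 124.145, so the balance reaches zero during payment 125.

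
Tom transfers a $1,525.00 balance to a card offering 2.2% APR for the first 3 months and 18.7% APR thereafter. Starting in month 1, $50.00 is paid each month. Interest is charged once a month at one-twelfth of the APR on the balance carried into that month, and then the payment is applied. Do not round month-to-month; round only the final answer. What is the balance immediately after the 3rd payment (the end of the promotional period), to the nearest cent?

$1,383.13

Promo months 1–3 at r₀ = 2.2%/12 = 0.00183333; months 4+ at r₁ = 18.7%/12 = 0.0155833.
After month 3: iterate B ← B·(1+r₀) − $50.00 for 3 months → $1,383.13.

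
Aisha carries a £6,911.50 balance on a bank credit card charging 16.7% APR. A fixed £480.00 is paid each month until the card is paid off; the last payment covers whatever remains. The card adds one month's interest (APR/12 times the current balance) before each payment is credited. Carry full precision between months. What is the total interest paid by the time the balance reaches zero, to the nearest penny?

£855.61

Monthly rate r = 16.7%/12 = 1.39167% = 0.0139167.
Payoff takes n = ⌈−ln(1 − rB₀/P)/ln(1+r)⌉ = ⌈16.180⌉ = 17 payments; the last is £87.11.
Total paid = 16·£480.00 + £87.11 = £7,767.11.
Total interest = total paid − principal = £7,767.11 − £6,911.50 = £855.61.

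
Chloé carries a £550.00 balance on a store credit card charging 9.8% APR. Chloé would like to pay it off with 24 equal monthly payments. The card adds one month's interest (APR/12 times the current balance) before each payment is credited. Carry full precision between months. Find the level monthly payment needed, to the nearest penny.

Monthly rate r = 9.8%/12 = 0.816667% = 0.00816667.
Level-payment amortization: P = B₀·r / (1 − (1+r)^(−n)) = 550.00·0.00816667 / (1 − 1.00817^(−24)).
Denominator 1 − (1+r)^(−24) = 0.177333181.
P = 4.49167 / 0.177333181 ≈ 25.33.

£25.33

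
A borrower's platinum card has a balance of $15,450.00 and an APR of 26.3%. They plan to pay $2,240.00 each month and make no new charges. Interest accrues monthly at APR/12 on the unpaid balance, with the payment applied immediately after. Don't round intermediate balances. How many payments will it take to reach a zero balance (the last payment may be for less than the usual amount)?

Monthly rate r = 26.3%/12 = 2.19167% = 0.0219167.
Recurrence: B ← B·(1+r) − $2,240.00.
Month 1: interest $338.61; balance after payment $13,548.61.
Month 2: interest $296.94; balance after payment $11,605.55.
Closed form: n = −ln(1 − rB₀/P)/ln(1+r) = −ln(0.84883)/ln(1.02192) ≈ 7.560, so the balance reaches zero during payment 8.

8 payments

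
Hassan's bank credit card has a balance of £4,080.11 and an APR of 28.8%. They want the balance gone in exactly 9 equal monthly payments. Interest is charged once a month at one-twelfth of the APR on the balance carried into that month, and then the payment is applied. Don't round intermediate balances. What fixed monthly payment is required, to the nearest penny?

£509.47

Monthly rate r = 28.8%/12 = 2.4% = 0.024.
Level-payment amortization: P = B₀·r / (1 − (1+r)^(−n)) = 4080.11·0.024 / (1 − 1.024^(−9)).
Denominator 1 − (1+r)^(−9) = 0.192206433.
P = 97.9226 / 0.192206433 ≈ 509.47.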